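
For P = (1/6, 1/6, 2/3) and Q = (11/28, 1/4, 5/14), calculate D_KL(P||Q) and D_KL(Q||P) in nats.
D_KL(P||Q) = 0.2056, D_KL(Q||P) = 0.2153

KL divergence is not symmetric: D_KL(P||Q) ≠ D_KL(Q||P) in general.

D_KL(P||Q) = 0.2056 nats
D_KL(Q||P) = 0.2153 nats

No, they are not equal!

This asymmetry is why KL divergence is not a true distance metric.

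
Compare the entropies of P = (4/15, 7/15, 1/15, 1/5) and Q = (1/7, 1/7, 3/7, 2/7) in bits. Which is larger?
Q

Computing entropies in bits:
H(P) = 1.7465
H(Q) = 1.8424

Distribution Q has higher entropy.

Intuition: The distribution closer to uniform (more spread out) has higher entropy.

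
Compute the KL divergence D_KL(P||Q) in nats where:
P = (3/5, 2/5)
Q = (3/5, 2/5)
0.0000 nats

KL divergence: D_KL(P||Q) = Σ p(x) log(p(x)/q(x))

Computing term by term:
  x=0: 3/5 × log_e[(3/5)/(3/5)] = 3/5 × 0.0000 = 0.0000
  x=1: 2/5 × log_e[(2/5)/(2/5)] = 2/5 × 0.0000 = 0.0000

D_KL(P||Q) = 0.0000 nats

Note: KL divergence is always non-negative and equals 0 iff P = Q.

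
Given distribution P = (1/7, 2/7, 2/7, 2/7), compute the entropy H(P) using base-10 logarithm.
0.5871 dits

Shannon entropy is H(X) = -Σ p(x) log p(x).

For P = (1/7, 2/7, 2/7, 2/7):
H = -1/7 × log_10(1/7) -2/7 × log_10(2/7) -2/7 × log_10(2/7) -2/7 × log_10(2/7)
H = 0.5871 dits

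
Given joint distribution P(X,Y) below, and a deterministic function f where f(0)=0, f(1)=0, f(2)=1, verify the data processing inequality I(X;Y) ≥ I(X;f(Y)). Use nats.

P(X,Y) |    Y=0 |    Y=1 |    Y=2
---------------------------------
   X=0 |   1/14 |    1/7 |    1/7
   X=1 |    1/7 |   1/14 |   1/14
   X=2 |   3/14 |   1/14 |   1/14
I(X;Y) = 0.0658, I(X;f(Y)) = 0.0185, inequality holds: 0.0658 ≥ 0.0185

Data Processing Inequality: For any Markov chain X → Y → Z, we have I(X;Y) ≥ I(X;Z).

Here Z = f(Y) is a deterministic function of Y, forming X → Y → Z.

Original I(X;Y) = 0.0658 nats

After applying f:
P(X,Z) where Z=f(Y):
- P(X,Z=0) = P(X,Y=0) + P(X,Y=1)
- P(X,Z=1) = P(X,Y=2)

I(X;Z) = I(X;f(Y)) = 0.0185 nats

Verification: 0.0658 ≥ 0.0185 ✓

Information cannot be created by processing; the function f can only lose information about X.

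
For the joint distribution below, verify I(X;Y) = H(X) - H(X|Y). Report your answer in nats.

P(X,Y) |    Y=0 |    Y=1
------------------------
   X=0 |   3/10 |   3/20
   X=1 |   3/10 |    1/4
I(X;Y) = 0.0076 nats

Mutual information has multiple equivalent forms:
- I(X;Y) = H(X) - H(X|Y)
- I(X;Y) = H(Y) - H(Y|X)
- I(X;Y) = H(X) + H(Y) - H(X,Y)

Computing all quantities:
H(X) = 0.6881, H(Y) = 0.6730, H(X,Y) = 1.3535
H(X|Y) = 0.6805, H(Y|X) = 0.6654

Verification:
H(X) - H(X|Y) = 0.6881 - 0.6805 = 0.0076
H(Y) - H(Y|X) = 0.6730 - 0.6654 = 0.0076
H(X) + H(Y) - H(X,Y) = 0.6881 + 0.6730 - 1.3535 = 0.0076

All forms give I(X;Y) = 0.0076 nats. ✓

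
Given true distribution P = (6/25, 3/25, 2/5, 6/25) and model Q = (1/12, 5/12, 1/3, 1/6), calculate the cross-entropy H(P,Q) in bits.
2.2663 bits

Cross-entropy: H(P,Q) = -Σ p(x) log q(x)

Alternatively: H(P,Q) = H(P) + D_KL(P||Q)
H(P) = 1.8841 bits
D_KL(P||Q) = 0.3822 bits

H(P,Q) = 1.8841 + 0.3822 = 2.2663 bits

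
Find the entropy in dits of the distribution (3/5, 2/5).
0.2923 dits

Shannon entropy is H(X) = -Σ p(x) log p(x).

For P = (3/5, 2/5):
H = -3/5 × log_10(3/5) -2/5 × log_10(2/5)
H = 0.2923 dits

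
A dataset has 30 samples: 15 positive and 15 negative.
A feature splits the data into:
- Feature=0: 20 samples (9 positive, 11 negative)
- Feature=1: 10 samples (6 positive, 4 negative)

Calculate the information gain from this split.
0.0145 bits

Information Gain = H(Y) - H(Y|Feature)

Before split:
P(positive) = 15/30 = 0.5000
H(Y) = 1.0000 bits

After split:
Feature=0: H = 0.9928 bits (weight = 20/30)
Feature=1: H = 0.9710 bits (weight = 10/30)
H(Y|Feature) = (20/30)×0.9928 + (10/30)×0.9710 = 0.9855 bits

Information Gain = 1.0000 - 0.9855 = 0.0145 bits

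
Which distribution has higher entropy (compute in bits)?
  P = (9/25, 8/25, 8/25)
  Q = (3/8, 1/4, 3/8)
P

Computing entropies in bits:
H(P) = 1.5827
H(Q) = 1.5613

Distribution P has higher entropy.

Intuition: The distribution closer to uniform (more spread out) has higher entropy.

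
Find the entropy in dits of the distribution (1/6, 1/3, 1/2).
0.4392 dits

Shannon entropy is H(X) = -Σ p(x) log p(x).

For P = (1/6, 1/3, 1/2):
H = -1/6 × log_10(1/6) -1/3 × log_10(1/3) -1/2 × log_10(1/2)
H = 0.4392 dits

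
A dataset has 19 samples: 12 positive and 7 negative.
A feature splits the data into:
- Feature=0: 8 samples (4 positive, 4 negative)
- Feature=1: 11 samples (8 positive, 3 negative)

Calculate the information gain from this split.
0.0390 bits

Information Gain = H(Y) - H(Y|Feature)

Before split:
P(positive) = 12/19 = 0.6316
H(Y) = 0.9495 bits

After split:
Feature=0: H = 1.0000 bits (weight = 8/19)
Feature=1: H = 0.8454 bits (weight = 11/19)
H(Y|Feature) = (8/19)×1.0000 + (11/19)×0.8454 = 0.9105 bits

Information Gain = 0.9495 - 0.9105 = 0.0390 bits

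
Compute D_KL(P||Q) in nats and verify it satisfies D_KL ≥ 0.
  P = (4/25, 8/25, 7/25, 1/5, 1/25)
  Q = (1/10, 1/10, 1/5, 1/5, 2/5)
0.4495 nats

KL divergence satisfies the Gibbs inequality: D_KL(P||Q) ≥ 0 for all distributions P, Q.

D_KL(P||Q) = Σ p(x) log(p(x)/q(x))
Term by term:
  x=0: 4/25 × log_e[(4/25)/(1/10)] = 0.0752
  x=1: 8/25 × log_e[(8/25)/(1/10)] = 0.3722
  x=2: 7/25 × log_e[(7/25)/(1/5)] = 0.0942
  x=3: 1/5 × log_e[(1/5)/(1/5)] = 0.0000
  x=4: 1/25 × log_e[(1/25)/(2/5)] = -0.0921
D_KL(P||Q) = 0.4495 nats

D_KL(P||Q) = 0.4495 ≥ 0 ✓

This non-negativity is a fundamental property: relative entropy cannot be negative because it measures how different Q is from P.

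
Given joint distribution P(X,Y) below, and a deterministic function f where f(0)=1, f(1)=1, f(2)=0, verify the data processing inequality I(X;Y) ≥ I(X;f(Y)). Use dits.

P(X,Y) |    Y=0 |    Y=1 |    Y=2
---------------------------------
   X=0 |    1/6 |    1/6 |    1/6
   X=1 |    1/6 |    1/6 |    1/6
I(X;Y) = 0.0000, I(X;f(Y)) = 0.0000, inequality holds: 0.0000 ≥ 0.0000

Data Processing Inequality: For any Markov chain X → Y → Z, we have I(X;Y) ≥ I(X;Z).

Here Z = f(Y) is a deterministic function of Y, forming X → Y → Z.

Original I(X;Y) = 0.0000 dits

After applying f:
P(X,Z) where Z=f(Y):
- P(X,Z=0) = P(X,Y=2)
- P(X,Z=1) = P(X,Y=0) + P(X,Y=1)

I(X;Z) = I(X;f(Y)) = 0.0000 dits

Verification: 0.0000 ≥ 0.0000 ✓

Information cannot be created by processing; the function f can only lose information about X.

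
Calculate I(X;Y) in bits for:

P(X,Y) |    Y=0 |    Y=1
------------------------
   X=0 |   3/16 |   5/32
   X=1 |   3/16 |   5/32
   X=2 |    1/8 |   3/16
0.0132 bits

Mutual information: I(X;Y) = H(X) + H(Y) - H(X,Y)

Marginals:
P(X) = (11/32, 11/32, 5/16), H(X) = 1.5835 bits
P(Y) = (1/2, 1/2), H(Y) = 1.0000 bits

Joint entropy: H(X,Y) = 2.5704 bits

I(X;Y) = 1.5835 + 1.0000 - 2.5704 = 0.0132 bits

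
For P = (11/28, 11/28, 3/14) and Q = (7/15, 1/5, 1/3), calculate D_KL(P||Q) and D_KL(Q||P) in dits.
D_KL(P||Q) = 0.0447, D_KL(Q||P) = 0.0402

KL divergence is not symmetric: D_KL(P||Q) ≠ D_KL(Q||P) in general.

D_KL(P||Q) = 0.0447 dits
D_KL(Q||P) = 0.0402 dits

No, they are not equal!

This asymmetry is why KL divergence is not a true distance metric.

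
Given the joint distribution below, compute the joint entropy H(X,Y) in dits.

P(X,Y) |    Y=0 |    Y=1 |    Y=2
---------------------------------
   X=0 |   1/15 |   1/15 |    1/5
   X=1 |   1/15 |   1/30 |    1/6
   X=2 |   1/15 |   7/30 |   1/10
0.8798 dits

Joint entropy is H(X,Y) = -Σ_{x,y} p(x,y) log p(x,y).

Summing over all non-zero entries:
H(X,Y) = -[1/15·log_10(1/15) + 1/15·log_10(1/15) + 1/5·log_10(1/5) + 1/15·log_10(1/15) + 1/30·log_10(1/30) + 1/6·log_10(1/6) + 1/15·log_10(1/15) + 7/30·log_10(7/30) + 1/10·log_10(1/10)]
H(X,Y) = 0.8798 dits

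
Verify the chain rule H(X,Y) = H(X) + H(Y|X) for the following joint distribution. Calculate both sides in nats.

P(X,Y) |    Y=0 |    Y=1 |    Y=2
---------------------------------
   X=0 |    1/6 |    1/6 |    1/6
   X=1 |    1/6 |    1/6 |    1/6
H(X,Y) = 1.7918, H(X) = 0.6931, H(Y|X) = 1.0986 (all in nats)

Chain rule: H(X,Y) = H(X) + H(Y|X)

Left side — joint entropy directly:
H(X,Y) = -Σ p(x,y) log p(x,y) = 1.7918 nats

Right side — compute H(Y|X) from the conditional distributions:
P(X) = (1/2, 1/2), so H(X) = 0.6931 nats
H(Y|X) = Σ_x P(X=x) · H(Y|X=x):
  P(Y|X=0) = (1/3, 1/3, 1/3), H(Y|X=0) = 1.0986, weight P(X=0) = 1/2
  P(Y|X=1) = (1/3, 1/3, 1/3), H(Y|X=1) = 1.0986, weight P(X=1) = 1/2
H(Y|X) = 1.0986 nats

H(X) + H(Y|X) = 0.6931 + 1.0986 = 1.7918 nats

Both sides equal 1.7918 nats. ✓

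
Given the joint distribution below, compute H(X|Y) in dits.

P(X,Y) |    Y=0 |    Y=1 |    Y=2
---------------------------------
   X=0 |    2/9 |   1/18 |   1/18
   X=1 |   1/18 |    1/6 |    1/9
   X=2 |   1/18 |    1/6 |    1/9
0.4225 dits

Using the chain rule: H(X|Y) = H(X,Y) - H(Y)

First, compute H(X,Y) = 0.8955 dits

Marginal P(Y) = (1/3, 7/18, 5/18)
H(Y) = 0.4731 dits

H(X|Y) = H(X,Y) - H(Y) = 0.8955 - 0.4731 = 0.4225 dits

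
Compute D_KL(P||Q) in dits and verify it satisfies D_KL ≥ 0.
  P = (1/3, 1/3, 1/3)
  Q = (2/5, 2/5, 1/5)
0.0212 dits

KL divergence satisfies the Gibbs inequality: D_KL(P||Q) ≥ 0 for all distributions P, Q.

D_KL(P||Q) = Σ p(x) log(p(x)/q(x))
Term by term:
  x=0: 1/3 × log_10[(1/3)/(2/5)] = -0.0264
  x=1: 1/3 × log_10[(1/3)/(2/5)] = -0.0264
  x=2: 1/3 × log_10[(1/3)/(1/5)] = 0.0739
D_KL(P||Q) = 0.0212 dits

D_KL(P||Q) = 0.0212 ≥ 0 ✓

This non-negativity is a fundamental property: relative entropy cannot be negative because it measures how different Q is from P.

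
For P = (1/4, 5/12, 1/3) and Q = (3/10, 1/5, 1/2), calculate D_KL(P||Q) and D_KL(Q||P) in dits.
D_KL(P||Q) = 0.0543, D_KL(Q||P) = 0.0480

KL divergence is not symmetric: D_KL(P||Q) ≠ D_KL(Q||P) in general.

D_KL(P||Q) = 0.0543 dits
D_KL(Q||P) = 0.0480 dits

No, they are not equal!

This asymmetry is why KL divergence is not a true distance metric.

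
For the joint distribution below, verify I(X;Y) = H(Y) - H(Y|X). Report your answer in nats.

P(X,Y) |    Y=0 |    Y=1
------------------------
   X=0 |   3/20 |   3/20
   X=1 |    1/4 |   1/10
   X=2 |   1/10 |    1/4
I(X;Y) = 0.0664 nats

Mutual information has multiple equivalent forms:
- I(X;Y) = H(X) - H(X|Y)
- I(X;Y) = H(Y) - H(Y|X)
- I(X;Y) = H(X) + H(Y) - H(X,Y)

Computing all quantities:
H(X) = 1.0961, H(Y) = 0.6931, H(X,Y) = 1.7228
H(X|Y) = 1.0297, H(Y|X) = 0.6267

Verification:
H(X) - H(X|Y) = 1.0961 - 1.0297 = 0.0664
H(Y) - H(Y|X) = 0.6931 - 0.6267 = 0.0664
H(X) + H(Y) - H(X,Y) = 1.0961 + 0.6931 - 1.7228 = 0.0664

All forms give I(X;Y) = 0.0664 nats. ✓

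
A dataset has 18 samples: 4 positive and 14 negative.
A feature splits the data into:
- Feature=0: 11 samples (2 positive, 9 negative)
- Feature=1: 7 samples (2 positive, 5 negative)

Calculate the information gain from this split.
0.0105 bits

Information Gain = H(Y) - H(Y|Feature)

Before split:
P(positive) = 4/18 = 0.2222
H(Y) = 0.7642 bits

After split:
Feature=0: H = 0.6840 bits (weight = 11/18)
Feature=1: H = 0.8631 bits (weight = 7/18)
H(Y|Feature) = (11/18)×0.6840 + (7/18)×0.8631 = 0.7537 bits

Information Gain = 0.7642 - 0.7537 = 0.0105 bits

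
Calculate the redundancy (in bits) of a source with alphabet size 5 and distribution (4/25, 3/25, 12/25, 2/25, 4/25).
0.3090 bits

Redundancy measures how far a source is from maximum entropy:
R = H_max - H(X)

Maximum entropy for 5 symbols: H_max = log_2(5) = 2.3219 bits
Actual entropy: H(X) = 2.0129 bits
Redundancy: R = 2.3219 - 2.0129 = 0.3090 bits

This redundancy represents potential for compression: the source could be compressed by 0.3090 bits per symbol.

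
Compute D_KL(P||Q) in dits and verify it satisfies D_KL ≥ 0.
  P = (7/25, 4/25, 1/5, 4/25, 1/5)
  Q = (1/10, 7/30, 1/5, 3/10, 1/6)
0.0711 dits

KL divergence satisfies the Gibbs inequality: D_KL(P||Q) ≥ 0 for all distributions P, Q.

D_KL(P||Q) = Σ p(x) log(p(x)/q(x))
Term by term:
  x=0: 7/25 × log_10[(7/25)/(1/10)] = 0.1252
  x=1: 4/25 × log_10[(4/25)/(7/30)] = -0.0262
  x=2: 1/5 × log_10[(1/5)/(1/5)] = 0.0000
  x=3: 4/25 × log_10[(4/25)/(3/10)] = -0.0437
  x=4: 1/5 × log_10[(1/5)/(1/6)] = 0.0158
D_KL(P||Q) = 0.0711 dits

D_KL(P||Q) = 0.0711 ≥ 0 ✓

This non-negativity is a fundamental property: relative entropy cannot be negative because it measures how different Q is from P.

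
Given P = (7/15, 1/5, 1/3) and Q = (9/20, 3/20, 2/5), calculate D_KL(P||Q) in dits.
0.0060 dits

KL divergence: D_KL(P||Q) = Σ p(x) log(p(x)/q(x))

Computing term by term:
  x=0: 7/15 × log_10[(7/15)/(9/20)] = 7/15 × 0.0158 = 0.0074
  x=1: 1/5 × log_10[(1/5)/(3/20)] = 1/5 × 0.1249 = 0.0250
  x=2: 1/3 × log_10[(1/3)/(2/5)] = 1/3 × -0.0792 = -0.0264

D_KL(P||Q) = 0.0060 dits

Note: KL divergence is always non-negative and equals 0 iff P = Q.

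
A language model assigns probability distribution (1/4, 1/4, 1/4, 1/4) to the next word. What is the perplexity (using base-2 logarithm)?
4.0000

Perplexity is 2^H (or exp(H) for natural log).

First, H = -Σ p log p = 2.0000 bits
Perplexity = 2^2.0000 = 4.0000

Interpretation: The model's uncertainty is equivalent to choosing uniformly among 4.0 options.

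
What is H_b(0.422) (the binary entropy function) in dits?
0.2957 dits

The binary entropy function is:
H(p) = -p log(p) - (1-p) log(1-p)

H(0.422) = -0.422 × log_10(0.422) - 0.578 × log_10(0.578)
H(0.422) = 0.2957 dits

Note: Binary entropy is maximized at p=0.5 (H=1 bit) and minimized at p=0 or p=1 (H=0).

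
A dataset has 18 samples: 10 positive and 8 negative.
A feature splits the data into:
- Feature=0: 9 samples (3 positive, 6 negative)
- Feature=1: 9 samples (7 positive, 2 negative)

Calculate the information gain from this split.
0.1498 bits

Information Gain = H(Y) - H(Y|Feature)

Before split:
P(positive) = 10/18 = 0.5556
H(Y) = 0.9911 bits

After split:
Feature=0: H = 0.9183 bits (weight = 9/18)
Feature=1: H = 0.7642 bits (weight = 9/18)
H(Y|Feature) = (9/18)×0.9183 + (9/18)×0.7642 = 0.8413 bits

Information Gain = 0.9911 - 0.8413 = 0.1498 bits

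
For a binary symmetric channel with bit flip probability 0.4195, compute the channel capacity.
0.0188 bits

For a binary symmetric channel (BSC) with error probability p:
Capacity C = 1 - H(p) bits per symbol

where H(p) = -p log₂(p) - (1-p) log₂(1-p) is the binary entropy function.

H(0.4195) = 0.9812 bits
C = 1 - 0.9812 = 0.0188 bits per symbol

This means we can reliably transmit up to 0.0188 bits of information per channel use.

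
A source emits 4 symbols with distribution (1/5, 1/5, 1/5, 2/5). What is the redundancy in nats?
0.0541 nats

Redundancy measures how far a source is from maximum entropy:
R = H_max - H(X)

Maximum entropy for 4 symbols: H_max = log_e(4) = 1.3863 nats
Actual entropy: H(X) = 1.3322 nats
Redundancy: R = 1.3863 - 1.3322 = 0.0541 nats

This redundancy represents potential for compression: the source could be compressed by 0.0541 nats per symbol.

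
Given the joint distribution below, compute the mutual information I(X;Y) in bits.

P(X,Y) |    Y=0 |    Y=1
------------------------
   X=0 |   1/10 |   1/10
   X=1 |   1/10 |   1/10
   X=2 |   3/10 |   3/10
0.0000 bits

Mutual information: I(X;Y) = H(X) + H(Y) - H(X,Y)

Marginals:
P(X) = (1/5, 1/5, 3/5), H(X) = 1.3710 bits
P(Y) = (1/2, 1/2), H(Y) = 1.0000 bits

Joint entropy: H(X,Y) = 2.3710 bits

I(X;Y) = 1.3710 + 1.0000 - 2.3710 = 0.0000 bits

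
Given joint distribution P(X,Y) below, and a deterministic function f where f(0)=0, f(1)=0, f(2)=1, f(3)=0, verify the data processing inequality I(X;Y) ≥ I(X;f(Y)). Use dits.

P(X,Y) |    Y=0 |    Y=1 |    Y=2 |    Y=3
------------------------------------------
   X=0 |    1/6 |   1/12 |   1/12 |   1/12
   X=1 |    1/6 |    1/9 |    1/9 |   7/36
I(X;Y) = 0.0056, I(X;f(Y)) = 0.0000, inequality holds: 0.0056 ≥ 0.0000

Data Processing Inequality: For any Markov chain X → Y → Z, we have I(X;Y) ≥ I(X;Z).

Here Z = f(Y) is a deterministic function of Y, forming X → Y → Z.

Original I(X;Y) = 0.0056 dits

After applying f:
P(X,Z) where Z=f(Y):
- P(X,Z=0) = P(X,Y=0) + P(X,Y=1) + P(X,Y=3)
- P(X,Z=1) = P(X,Y=2)

I(X;Z) = I(X;f(Y)) = 0.0000 dits

Verification: 0.0056 ≥ 0.0000 ✓

Information cannot be created by processing; the function f can only lose information about X.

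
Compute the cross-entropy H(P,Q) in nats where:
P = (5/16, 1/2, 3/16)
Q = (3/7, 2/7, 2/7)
1.1261 nats

Cross-entropy: H(P,Q) = -Σ p(x) log q(x)

Alternatively: H(P,Q) = H(P) + D_KL(P||Q)
H(P) = 1.0239 nats
D_KL(P||Q) = 0.1021 nats

H(P,Q) = 1.0239 + 0.1021 = 1.1261 nats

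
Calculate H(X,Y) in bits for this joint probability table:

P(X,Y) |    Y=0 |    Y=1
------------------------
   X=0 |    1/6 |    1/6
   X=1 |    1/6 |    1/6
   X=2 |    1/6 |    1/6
2.5850 bits

Joint entropy is H(X,Y) = -Σ_{x,y} p(x,y) log p(x,y).

Summing over all non-zero entries:
H(X,Y) = -[1/6·log_2(1/6) + 1/6·log_2(1/6) + 1/6·log_2(1/6) + 1/6·log_2(1/6) + 1/6·log_2(1/6) + 1/6·log_2(1/6)]
H(X,Y) = 2.5850 bits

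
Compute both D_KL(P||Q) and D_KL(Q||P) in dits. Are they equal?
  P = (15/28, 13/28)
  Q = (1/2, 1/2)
D_KL(P||Q) = 0.0011, D_KL(Q||P) = 0.0011

KL divergence is not symmetric: D_KL(P||Q) ≠ D_KL(Q||P) in general.

D_KL(P||Q) = 0.0011 dits
D_KL(Q||P) = 0.0011 dits

In this case they happen to be equal (to 4 decimal places).

This asymmetry is why KL divergence is not a true distance metric.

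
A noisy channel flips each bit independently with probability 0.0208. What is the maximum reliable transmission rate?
0.8541 bits

For a binary symmetric channel (BSC) with error probability p:
Capacity C = 1 - H(p) bits per symbol

where H(p) = -p log₂(p) - (1-p) log₂(1-p) is the binary entropy function.

H(0.0208) = 0.1459 bits
C = 1 - 0.1459 = 0.8541 bits per symbol

This means we can reliably transmit up to 0.8541 bits of information per channel use.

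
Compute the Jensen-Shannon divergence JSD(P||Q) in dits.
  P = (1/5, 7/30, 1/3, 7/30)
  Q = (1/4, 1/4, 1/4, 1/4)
0.0020 dits

Jensen-Shannon divergence is:
JSD(P||Q) = 0.5 × D_KL(P||M) + 0.5 × D_KL(Q||M)
where M = 0.5 × (P + Q) is the mixture distribution.

M = 0.5 × (1/5, 7/30, 1/3, 7/30) + 0.5 × (1/4, 1/4, 1/4, 1/4) = (9/40, 0.241667, 7/24, 0.241667)

D_KL(P||M) = 0.0020 dits
D_KL(Q||M) = 0.0021 dits

JSD(P||Q) = 0.5 × 0.0020 + 0.5 × 0.0021 = 0.0020 dits

Unlike KL divergence, JSD is symmetric and bounded: 0 ≤ JSD ≤ log(2).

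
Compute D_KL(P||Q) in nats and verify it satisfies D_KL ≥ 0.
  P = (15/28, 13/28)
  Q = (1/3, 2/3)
0.0862 nats

KL divergence satisfies the Gibbs inequality: D_KL(P||Q) ≥ 0 for all distributions P, Q.

D_KL(P||Q) = Σ p(x) log(p(x)/q(x))
Term by term:
  x=0: 15/28 × log_e[(15/28)/(1/3)] = 0.2542
  x=1: 13/28 × log_e[(13/28)/(2/3)] = -0.1680
D_KL(P||Q) = 0.0862 nats

D_KL(P||Q) = 0.0862 ≥ 0 ✓

This non-negativity is a fundamental property: relative entropy cannot be negative because it measures how different Q is from P.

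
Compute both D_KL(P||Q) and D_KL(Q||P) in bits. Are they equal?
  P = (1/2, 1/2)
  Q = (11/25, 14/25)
D_KL(P||Q) = 0.0105, D_KL(Q||P) = 0.0104

KL divergence is not symmetric: D_KL(P||Q) ≠ D_KL(Q||P) in general.

D_KL(P||Q) = 0.0105 bits
D_KL(Q||P) = 0.0104 bits

No, they are not equal!

This asymmetry is why KL divergence is not a true distance metric.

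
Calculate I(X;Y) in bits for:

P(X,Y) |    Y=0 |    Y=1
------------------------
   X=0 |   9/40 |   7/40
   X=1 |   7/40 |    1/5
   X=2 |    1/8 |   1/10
0.0059 bits

Mutual information: I(X;Y) = H(X) + H(Y) - H(X,Y)

Marginals:
P(X) = (2/5, 3/8, 9/40), H(X) = 1.5436 bits
P(Y) = (21/40, 19/40), H(Y) = 0.9982 bits

Joint entropy: H(X,Y) = 2.5359 bits

I(X;Y) = 1.5436 + 0.9982 - 2.5359 = 0.0059 bits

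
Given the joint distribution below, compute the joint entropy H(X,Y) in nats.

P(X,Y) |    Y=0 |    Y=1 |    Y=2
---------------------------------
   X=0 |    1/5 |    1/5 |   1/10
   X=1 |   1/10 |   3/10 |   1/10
1.6957 nats

Joint entropy is H(X,Y) = -Σ_{x,y} p(x,y) log p(x,y).

Summing over all non-zero entries:
H(X,Y) = -[1/5·log_e(1/5) + 1/5·log_e(1/5) + 1/10·log_e(1/10) + 1/10·log_e(1/10) + 3/10·log_e(3/10) + 1/10·log_e(1/10)]
H(X,Y) = 1.6957 nats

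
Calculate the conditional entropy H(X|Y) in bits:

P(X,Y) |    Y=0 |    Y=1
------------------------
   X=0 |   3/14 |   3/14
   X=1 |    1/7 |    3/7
0.9371 bits

Using the chain rule: H(X|Y) = H(X,Y) - H(Y)

First, compute H(X,Y) = 1.8774 bits

Marginal P(Y) = (5/14, 9/14)
H(Y) = 0.9403 bits

H(X|Y) = H(X,Y) - H(Y) = 1.8774 - 0.9403 = 0.9371 bits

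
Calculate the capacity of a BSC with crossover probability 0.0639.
0.6573 bits

For a binary symmetric channel (BSC) with error probability p:
Capacity C = 1 - H(p) bits per symbol

where H(p) = -p log₂(p) - (1-p) log₂(1-p) is the binary entropy function.

H(0.0639) = 0.3427 bits
C = 1 - 0.3427 = 0.6573 bits per symbol

This means we can reliably transmit up to 0.6573 bits of information per channel use.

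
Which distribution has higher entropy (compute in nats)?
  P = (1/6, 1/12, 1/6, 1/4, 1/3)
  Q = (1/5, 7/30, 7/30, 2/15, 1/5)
Q

Computing entropies in nats:
H(P) = 1.5171
H(Q) = 1.5916

Distribution Q has higher entropy.

Intuition: The distribution closer to uniform (more spread out) has higher entropy.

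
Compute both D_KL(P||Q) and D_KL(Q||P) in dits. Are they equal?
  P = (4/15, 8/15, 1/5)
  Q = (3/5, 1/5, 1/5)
D_KL(P||Q) = 0.1333, D_KL(Q||P) = 0.1261

KL divergence is not symmetric: D_KL(P||Q) ≠ D_KL(Q||P) in general.

D_KL(P||Q) = 0.1333 dits
D_KL(Q||P) = 0.1261 dits

No, they are not equal!

This asymmetry is why KL divergence is not a true distance metric.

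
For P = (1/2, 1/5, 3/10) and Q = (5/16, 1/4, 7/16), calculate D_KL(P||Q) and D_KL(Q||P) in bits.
D_KL(P||Q) = 0.1114, D_KL(Q||P) = 0.1067

KL divergence is not symmetric: D_KL(P||Q) ≠ D_KL(Q||P) in general.

D_KL(P||Q) = 0.1114 bits
D_KL(Q||P) = 0.1067 bits

No, they are not equal!

This asymmetry is why KL divergence is not a true distance metric.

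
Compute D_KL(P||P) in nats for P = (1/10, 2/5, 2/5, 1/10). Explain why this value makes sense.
0.0000 nats

KL divergence satisfies the Gibbs inequality: D_KL(P||Q) ≥ 0 for all distributions P, Q.

D_KL(P||Q) = Σ p(x) log(p(x)/q(x))
Each term is p(x) × log_e(p(x)/p(x)) = p(x) × log_e(1) = 0, so the sum is 0.
D_KL(P||Q) = 0.0000 nats

When P = Q, the KL divergence is exactly 0, as there is no 'divergence' between identical distributions.

This non-negativity is a fundamental property: relative entropy cannot be negative because it measures how different Q is from P.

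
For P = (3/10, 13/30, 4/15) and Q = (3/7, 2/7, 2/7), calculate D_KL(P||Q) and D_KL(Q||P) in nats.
D_KL(P||Q) = 0.0551, D_KL(Q||P) = 0.0536

KL divergence is not symmetric: D_KL(P||Q) ≠ D_KL(Q||P) in general.

D_KL(P||Q) = 0.0551 nats
D_KL(Q||P) = 0.0536 nats

No, they are not equal!

This asymmetry is why KL divergence is not a true distance metric.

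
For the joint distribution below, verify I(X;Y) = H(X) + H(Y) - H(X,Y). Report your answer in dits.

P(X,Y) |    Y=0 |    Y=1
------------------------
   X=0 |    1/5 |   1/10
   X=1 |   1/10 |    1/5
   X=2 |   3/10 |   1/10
I(X;Y) = 0.0287 dits

Mutual information has multiple equivalent forms:
- I(X;Y) = H(X) - H(X|Y)
- I(X;Y) = H(Y) - H(Y|X)
- I(X;Y) = H(X) + H(Y) - H(X,Y)

Computing all quantities:
H(X) = 0.4729, H(Y) = 0.2923, H(X,Y) = 0.7365
H(X|Y) = 0.4442, H(Y|X) = 0.2635

Verification:
H(X) - H(X|Y) = 0.4729 - 0.4442 = 0.0287
H(Y) - H(Y|X) = 0.2923 - 0.2635 = 0.0287
H(X) + H(Y) - H(X,Y) = 0.4729 + 0.2923 - 0.7365 = 0.0287

All forms give I(X;Y) = 0.0287 dits. ✓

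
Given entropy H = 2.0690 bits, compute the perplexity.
4.1960

Perplexity is 2^H (or exp(H) for natural log).

H = 2.0690 bits
Perplexity = 2^2.0690 = 4.1960

Interpretation: The model's uncertainty is equivalent to choosing uniformly among 4.2 options.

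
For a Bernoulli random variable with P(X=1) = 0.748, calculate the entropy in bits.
0.8144 bits

The binary entropy function is:
H(p) = -p log(p) - (1-p) log(1-p)

H(0.748) = -0.748 × log_2(0.748) - 0.252 × log_2(0.252)
H(0.748) = 0.8144 bits

Note: Binary entropy is maximized at p=0.5 (H=1 bit) and minimized at p=0 or p=1 (H=0).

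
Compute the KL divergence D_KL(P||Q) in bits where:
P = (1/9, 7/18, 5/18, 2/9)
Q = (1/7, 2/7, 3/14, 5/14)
0.0846 bits

KL divergence: D_KL(P||Q) = Σ p(x) log(p(x)/q(x))

Computing term by term:
  x=0: 1/9 × log_2[(1/9)/(1/7)] = 1/9 × -0.3626 = -0.0403
  x=1: 7/18 × log_2[(7/18)/(2/7)] = 7/18 × 0.4448 = 0.1730
  x=2: 5/18 × log_2[(5/18)/(3/14)] = 5/18 × 0.3744 = 0.1040
  x=3: 2/9 × log_2[(2/9)/(5/14)] = 2/9 × -0.6845 = -0.1521

D_KL(P||Q) = 0.0846 bits

Note: KL divergence is always non-negative and equals 0 iff P = Q.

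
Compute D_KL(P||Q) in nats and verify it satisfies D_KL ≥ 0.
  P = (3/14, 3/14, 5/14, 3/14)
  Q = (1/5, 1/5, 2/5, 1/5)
0.0039 nats

KL divergence satisfies the Gibbs inequality: D_KL(P||Q) ≥ 0 for all distributions P, Q.

D_KL(P||Q) = Σ p(x) log(p(x)/q(x))
Term by term:
  x=0: 3/14 × log_e[(3/14)/(1/5)] = 0.0148
  x=1: 3/14 × log_e[(3/14)/(1/5)] = 0.0148
  x=2: 5/14 × log_e[(5/14)/(2/5)] = -0.0405
  x=3: 3/14 × log_e[(3/14)/(1/5)] = 0.0148
D_KL(P||Q) = 0.0039 nats

D_KL(P||Q) = 0.0039 ≥ 0 ✓

This non-negativity is a fundamental property: relative entropy cannot be negative because it measures how different Q is from P.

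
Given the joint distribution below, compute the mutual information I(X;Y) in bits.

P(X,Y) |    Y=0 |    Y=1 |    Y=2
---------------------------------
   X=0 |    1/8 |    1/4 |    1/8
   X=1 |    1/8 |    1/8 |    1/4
0.0613 bits

Mutual information: I(X;Y) = H(X) + H(Y) - H(X,Y)

Marginals:
P(X) = (1/2, 1/2), H(X) = 1.0000 bits
P(Y) = (1/4, 3/8, 3/8), H(Y) = 1.5613 bits

Joint entropy: H(X,Y) = 2.5000 bits

I(X;Y) = 1.0000 + 1.5613 - 2.5000 = 0.0613 bits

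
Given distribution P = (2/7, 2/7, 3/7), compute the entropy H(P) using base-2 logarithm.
1.5567 bits

Shannon entropy is H(X) = -Σ p(x) log p(x).

For P = (2/7, 2/7, 3/7):
H = -2/7 × log_2(2/7) -2/7 × log_2(2/7) -3/7 × log_2(3/7)
H = 1.5567 bits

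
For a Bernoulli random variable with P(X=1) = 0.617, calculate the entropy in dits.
0.2890 dits

The binary entropy function is:
H(p) = -p log(p) - (1-p) log(1-p)

H(0.617) = -0.617 × log_10(0.617) - 0.383 × log_10(0.383)
H(0.617) = 0.2890 dits

Note: Binary entropy is maximized at p=0.5 (H=1 bit) and minimized at p=0 or p=1 (H=0).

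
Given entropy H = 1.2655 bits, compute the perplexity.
2.4041

Perplexity is 2^H (or exp(H) for natural log).

H = 1.2655 bits
Perplexity = 2^1.2655 = 2.4041

Interpretation: The model's uncertainty is equivalent to choosing uniformly among 2.4 options.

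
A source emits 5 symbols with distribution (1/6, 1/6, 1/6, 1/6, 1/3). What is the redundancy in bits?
0.0703 bits

Redundancy measures how far a source is from maximum entropy:
R = H_max - H(X)

Maximum entropy for 5 symbols: H_max = log_2(5) = 2.3219 bits
Actual entropy: H(X) = 2.2516 bits
Redundancy: R = 2.3219 - 2.2516 = 0.0703 bits

This redundancy represents potential for compression: the source could be compressed by 0.0703 bits per symbol.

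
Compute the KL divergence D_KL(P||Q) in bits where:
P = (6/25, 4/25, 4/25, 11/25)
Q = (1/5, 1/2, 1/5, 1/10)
0.6891 bits

KL divergence: D_KL(P||Q) = Σ p(x) log(p(x)/q(x))

Computing term by term:
  x=0: 6/25 × log_2[(6/25)/(1/5)] = 6/25 × 0.2630 = 0.0631
  x=1: 4/25 × log_2[(4/25)/(1/2)] = 4/25 × -1.6439 = -0.2630
  x=2: 4/25 × log_2[(4/25)/(1/5)] = 4/25 × -0.3219 = -0.0515
  x=3: 11/25 × log_2[(11/25)/(1/10)] = 11/25 × 2.1375 = 0.9405

D_KL(P||Q) = 0.6891 bits

Note: KL divergence is always non-negative and equals 0 iff P = Q.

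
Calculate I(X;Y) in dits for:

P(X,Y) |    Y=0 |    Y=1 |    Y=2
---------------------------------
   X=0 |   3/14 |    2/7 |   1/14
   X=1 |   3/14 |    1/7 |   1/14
0.0061 dits

Mutual information: I(X;Y) = H(X) + H(Y) - H(X,Y)

Marginals:
P(X) = (4/7, 3/7), H(X) = 0.2966 dits
P(Y) = (3/7, 3/7, 1/7), H(Y) = 0.4361 dits

Joint entropy: H(X,Y) = 0.7266 dits

I(X;Y) = 0.2966 + 0.4361 - 0.7266 = 0.0061 dits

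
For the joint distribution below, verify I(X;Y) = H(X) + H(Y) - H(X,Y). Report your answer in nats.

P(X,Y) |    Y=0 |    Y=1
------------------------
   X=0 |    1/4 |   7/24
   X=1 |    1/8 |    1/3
I(X;Y) = 0.0192 nats

Mutual information has multiple equivalent forms:
- I(X;Y) = H(X) - H(X|Y)
- I(X;Y) = H(Y) - H(Y|X)
- I(X;Y) = H(X) + H(Y) - H(X,Y)

Computing all quantities:
H(X) = 0.6897, H(Y) = 0.6616, H(X,Y) = 1.3321
H(X|Y) = 0.6705, H(Y|X) = 0.6424

Verification:
H(X) - H(X|Y) = 0.6897 - 0.6705 = 0.0192
H(Y) - H(Y|X) = 0.6616 - 0.6424 = 0.0192
H(X) + H(Y) - H(X,Y) = 0.6897 + 0.6616 - 1.3321 = 0.0192

All forms give I(X;Y) = 0.0192 nats. ✓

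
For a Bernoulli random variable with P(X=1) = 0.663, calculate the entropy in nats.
0.6390 nats

The binary entropy function is:
H(p) = -p log(p) - (1-p) log(1-p)

H(0.663) = -0.663 × log_e(0.663) - 0.337 × log_e(0.337)
H(0.663) = 0.6390 nats

Note: Binary entropy is maximized at p=0.5 (H=1 bit) and minimized at p=0 or p=1 (H=0).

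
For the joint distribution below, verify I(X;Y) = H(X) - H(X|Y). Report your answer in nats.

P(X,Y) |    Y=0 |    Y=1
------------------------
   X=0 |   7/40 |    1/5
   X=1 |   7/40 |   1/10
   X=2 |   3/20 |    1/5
I(X;Y) = 0.0148 nats

Mutual information has multiple equivalent forms:
- I(X;Y) = H(X) - H(X|Y)
- I(X;Y) = H(Y) - H(Y|X)
- I(X;Y) = H(X) + H(Y) - H(X,Y)

Computing all quantities:
H(X) = 1.0903, H(Y) = 0.6931, H(X,Y) = 1.7686
H(X|Y) = 1.0755, H(Y|X) = 0.6784

Verification:
H(X) - H(X|Y) = 1.0903 - 1.0755 = 0.0148
H(Y) - H(Y|X) = 0.6931 - 0.6784 = 0.0148
H(X) + H(Y) - H(X,Y) = 1.0903 + 0.6931 - 1.7686 = 0.0148

All forms give I(X;Y) = 0.0148 nats. ✓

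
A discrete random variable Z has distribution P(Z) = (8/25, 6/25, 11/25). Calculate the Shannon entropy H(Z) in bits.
1.5413 bits

Shannon entropy is H(X) = -Σ p(x) log p(x).

For P = (8/25, 6/25, 11/25):
H = -8/25 × log_2(8/25) -6/25 × log_2(6/25) -11/25 × log_2(11/25)
H = 1.5413 bits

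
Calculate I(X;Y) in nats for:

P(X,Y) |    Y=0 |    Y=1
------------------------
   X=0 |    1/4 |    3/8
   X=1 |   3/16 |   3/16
0.0048 nats

Mutual information: I(X;Y) = H(X) + H(Y) - H(X,Y)

Marginals:
P(X) = (5/8, 3/8), H(X) = 0.6616 nats
P(Y) = (7/16, 9/16), H(Y) = 0.6853 nats

Joint entropy: H(X,Y) = 1.3421 nats

I(X;Y) = 0.6616 + 0.6853 - 1.3421 = 0.0048 nats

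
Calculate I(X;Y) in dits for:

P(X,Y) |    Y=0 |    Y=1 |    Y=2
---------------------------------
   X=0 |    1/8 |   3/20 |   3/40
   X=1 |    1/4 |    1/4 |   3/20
0.0004 dits

Mutual information: I(X;Y) = H(X) + H(Y) - H(X,Y)

Marginals:
P(X) = (7/20, 13/20), H(X) = 0.2812 dits
P(Y) = (3/8, 2/5, 9/40), H(Y) = 0.4647 dits

Joint entropy: H(X,Y) = 0.7455 dits

I(X;Y) = 0.2812 + 0.4647 - 0.7455 = 0.0004 dits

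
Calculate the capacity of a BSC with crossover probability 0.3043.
0.1135 bits

For a binary symmetric channel (BSC) with error probability p:
Capacity C = 1 - H(p) bits per symbol

where H(p) = -p log₂(p) - (1-p) log₂(1-p) is the binary entropy function.

H(0.3043) = 0.8865 bits
C = 1 - 0.8865 = 0.1135 bits per symbol

This means we can reliably transmit up to 0.1135 bits of information per channel use.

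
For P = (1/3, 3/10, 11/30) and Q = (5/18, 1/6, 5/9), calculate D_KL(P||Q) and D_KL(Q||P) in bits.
D_KL(P||Q) = 0.1223, D_KL(Q||P) = 0.1186

KL divergence is not symmetric: D_KL(P||Q) ≠ D_KL(Q||P) in general.

D_KL(P||Q) = 0.1223 bits
D_KL(Q||P) = 0.1186 bits

No, they are not equal!

This asymmetry is why KL divergence is not a true distance metric.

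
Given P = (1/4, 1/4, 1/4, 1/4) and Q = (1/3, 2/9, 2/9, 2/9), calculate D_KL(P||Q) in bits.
0.0237 bits

KL divergence: D_KL(P||Q) = Σ p(x) log(p(x)/q(x))

Computing term by term:
  x=0: 1/4 × log_2[(1/4)/(1/3)] = 1/4 × -0.4150 = -0.1038
  x=1: 1/4 × log_2[(1/4)/(2/9)] = 1/4 × 0.1699 = 0.0425
  x=2: 1/4 × log_2[(1/4)/(2/9)] = 1/4 × 0.1699 = 0.0425
  x=3: 1/4 × log_2[(1/4)/(2/9)] = 1/4 × 0.1699 = 0.0425

D_KL(P||Q) = 0.0237 bits

Note: KL divergence is always non-negative and equals 0 iff P = Q.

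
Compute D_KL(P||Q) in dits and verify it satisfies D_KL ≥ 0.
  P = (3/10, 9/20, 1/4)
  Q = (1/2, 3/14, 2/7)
0.0639 dits

KL divergence satisfies the Gibbs inequality: D_KL(P||Q) ≥ 0 for all distributions P, Q.

D_KL(P||Q) = Σ p(x) log(p(x)/q(x))
Term by term:
  x=0: 3/10 × log_10[(3/10)/(1/2)] = -0.0666
  x=1: 9/20 × log_10[(9/20)/(3/14)] = 0.1450
  x=2: 1/4 × log_10[(1/4)/(2/7)] = -0.0145
D_KL(P||Q) = 0.0639 dits

D_KL(P||Q) = 0.0639 ≥ 0 ✓

This non-negativity is a fundamental property: relative entropy cannot be negative because it measures how different Q is from P.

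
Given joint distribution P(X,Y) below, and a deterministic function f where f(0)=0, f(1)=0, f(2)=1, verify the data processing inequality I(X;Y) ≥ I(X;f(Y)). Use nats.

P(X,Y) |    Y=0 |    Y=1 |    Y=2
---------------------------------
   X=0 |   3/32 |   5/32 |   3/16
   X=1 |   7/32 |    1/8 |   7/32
I(X;Y) = 0.0208, I(X;f(Y)) = 0.0008, inequality holds: 0.0208 ≥ 0.0008

Data Processing Inequality: For any Markov chain X → Y → Z, we have I(X;Y) ≥ I(X;Z).

Here Z = f(Y) is a deterministic function of Y, forming X → Y → Z.

Original I(X;Y) = 0.0208 nats

After applying f:
P(X,Z) where Z=f(Y):
- P(X,Z=0) = P(X,Y=0) + P(X,Y=1)
- P(X,Z=1) = P(X,Y=2)

I(X;Z) = I(X;f(Y)) = 0.0008 nats

Verification: 0.0208 ≥ 0.0008 ✓

Information cannot be created by processing; the function f can only lose information about X.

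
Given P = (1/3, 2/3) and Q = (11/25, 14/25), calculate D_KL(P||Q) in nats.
0.0237 nats

KL divergence: D_KL(P||Q) = Σ p(x) log(p(x)/q(x))

Computing term by term:
  x=0: 1/3 × log_e[(1/3)/(11/25)] = 1/3 × -0.2776 = -0.0925
  x=1: 2/3 × log_e[(2/3)/(14/25)] = 2/3 × 0.1744 = 0.1162

D_KL(P||Q) = 0.0237 nats

Note: KL divergence is always non-negative and equals 0 iff P = Q.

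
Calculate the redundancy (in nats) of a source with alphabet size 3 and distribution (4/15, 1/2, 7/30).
0.0600 nats

Redundancy measures how far a source is from maximum entropy:
R = H_max - H(X)

Maximum entropy for 3 symbols: H_max = log_e(3) = 1.0986 nats
Actual entropy: H(X) = 1.0386 nats
Redundancy: R = 1.0986 - 1.0386 = 0.0600 nats

This redundancy represents potential for compression: the source could be compressed by 0.0600 nats per symbol.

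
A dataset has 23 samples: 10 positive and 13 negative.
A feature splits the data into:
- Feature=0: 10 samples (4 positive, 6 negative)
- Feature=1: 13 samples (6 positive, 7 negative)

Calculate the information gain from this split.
0.0027 bits

Information Gain = H(Y) - H(Y|Feature)

Before split:
P(positive) = 10/23 = 0.4348
H(Y) = 0.9877 bits

After split:
Feature=0: H = 0.9710 bits (weight = 10/23)
Feature=1: H = 0.9957 bits (weight = 13/23)
H(Y|Feature) = (10/23)×0.9710 + (13/23)×0.9957 = 0.9850 bits

Information Gain = 0.9877 - 0.9850 = 0.0027 bits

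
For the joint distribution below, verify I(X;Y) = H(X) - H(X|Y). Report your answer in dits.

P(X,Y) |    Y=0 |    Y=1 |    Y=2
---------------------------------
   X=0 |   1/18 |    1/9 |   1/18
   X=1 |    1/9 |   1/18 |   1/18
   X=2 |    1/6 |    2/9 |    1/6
I(X;Y) = 0.0097 dits

Mutual information has multiple equivalent forms:
- I(X;Y) = H(X) - H(X|Y)
- I(X;Y) = H(Y) - H(Y|X)
- I(X;Y) = H(X) + H(Y) - H(X,Y)

Computing all quantities:
H(X) = 0.4321, H(Y) = 0.4731, H(X,Y) = 0.8955
H(X|Y) = 0.4225, H(Y|X) = 0.4634

Verification:
H(X) - H(X|Y) = 0.4321 - 0.4225 = 0.0097
H(Y) - H(Y|X) = 0.4731 - 0.4634 = 0.0097
H(X) + H(Y) - H(X,Y) = 0.4321 + 0.4731 - 0.8955 = 0.0097

All forms give I(X;Y) = 0.0097 dits. ✓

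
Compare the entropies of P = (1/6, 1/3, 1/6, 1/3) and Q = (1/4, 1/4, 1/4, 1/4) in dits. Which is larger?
Q

Computing entropies in dits:
H(P) = 0.5775
H(Q) = 0.6021

Distribution Q has higher entropy.

Intuition: The distribution closer to uniform (more spread out) has higher entropy.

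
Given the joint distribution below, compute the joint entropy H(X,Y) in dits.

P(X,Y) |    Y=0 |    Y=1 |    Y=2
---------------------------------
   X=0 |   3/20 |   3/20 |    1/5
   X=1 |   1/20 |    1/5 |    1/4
0.7423 dits

Joint entropy is H(X,Y) = -Σ_{x,y} p(x,y) log p(x,y).

Summing over all non-zero entries:
H(X,Y) = -[3/20·log_10(3/20) + 3/20·log_10(3/20) + 1/5·log_10(1/5) + 1/20·log_10(1/20) + 1/5·log_10(1/5) + 1/4·log_10(1/4)]
H(X,Y) = 0.7423 dits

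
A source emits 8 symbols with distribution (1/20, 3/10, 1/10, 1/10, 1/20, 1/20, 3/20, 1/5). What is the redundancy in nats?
0.2019 nats

Redundancy measures how far a source is from maximum entropy:
R = H_max - H(X)

Maximum entropy for 8 symbols: H_max = log_e(8) = 2.0794 nats
Actual entropy: H(X) = 1.8775 nats
Redundancy: R = 2.0794 - 1.8775 = 0.2019 nats

This redundancy represents potential for compression: the source could be compressed by 0.2019 nats per symbol.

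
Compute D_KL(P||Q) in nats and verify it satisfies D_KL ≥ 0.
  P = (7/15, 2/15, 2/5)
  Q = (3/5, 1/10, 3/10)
0.0362 nats

KL divergence satisfies the Gibbs inequality: D_KL(P||Q) ≥ 0 for all distributions P, Q.

D_KL(P||Q) = Σ p(x) log(p(x)/q(x))
Term by term:
  x=0: 7/15 × log_e[(7/15)/(3/5)] = -0.1173
  x=1: 2/15 × log_e[(2/15)/(1/10)] = 0.0384
  x=2: 2/5 × log_e[(2/5)/(3/10)] = 0.1151
D_KL(P||Q) = 0.0362 nats

D_KL(P||Q) = 0.0362 ≥ 0 ✓

This non-negativity is a fundamental property: relative entropy cannot be negative because it measures how different Q is from P.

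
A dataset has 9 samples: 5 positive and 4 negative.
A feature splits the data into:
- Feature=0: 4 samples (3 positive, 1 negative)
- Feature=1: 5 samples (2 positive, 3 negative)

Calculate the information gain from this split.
0.0911 bits

Information Gain = H(Y) - H(Y|Feature)

Before split:
P(positive) = 5/9 = 0.5556
H(Y) = 0.9911 bits

After split:
Feature=0: H = 0.8113 bits (weight = 4/9)
Feature=1: H = 0.9710 bits (weight = 5/9)
H(Y|Feature) = (4/9)×0.8113 + (5/9)×0.9710 = 0.9000 bits

Information Gain = 0.9911 - 0.9000 = 0.0911 bits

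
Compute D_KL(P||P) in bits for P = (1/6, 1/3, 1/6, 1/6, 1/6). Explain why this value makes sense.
0.0000 bits

KL divergence satisfies the Gibbs inequality: D_KL(P||Q) ≥ 0 for all distributions P, Q.

D_KL(P||Q) = Σ p(x) log(p(x)/q(x))
Each term is p(x) × log_2(p(x)/p(x)) = p(x) × log_2(1) = 0, so the sum is 0.
D_KL(P||Q) = 0.0000 bits

When P = Q, the KL divergence is exactly 0, as there is no 'divergence' between identical distributions.

This non-negativity is a fundamental property: relative entropy cannot be negative because it measures how different Q is from P.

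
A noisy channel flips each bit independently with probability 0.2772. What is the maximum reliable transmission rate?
0.1484 bits

For a binary symmetric channel (BSC) with error probability p:
Capacity C = 1 - H(p) bits per symbol

where H(p) = -p log₂(p) - (1-p) log₂(1-p) is the binary entropy function.

H(0.2772) = 0.8516 bits
C = 1 - 0.8516 = 0.1484 bits per symbol

This means we can reliably transmit up to 0.1484 bits of information per channel use.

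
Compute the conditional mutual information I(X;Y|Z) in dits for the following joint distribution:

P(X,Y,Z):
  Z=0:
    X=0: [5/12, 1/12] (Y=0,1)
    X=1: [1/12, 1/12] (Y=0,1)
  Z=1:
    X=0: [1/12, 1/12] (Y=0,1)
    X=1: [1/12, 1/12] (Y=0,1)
0.0148 dits

Conditional mutual information: I(X;Y|Z) = H(X|Z) + H(Y|Z) - H(X,Y|Z)

H(Z) = 0.2764
H(X,Z) = 0.5396 → H(X|Z) = 0.2632
H(Y,Z) = 0.5396 → H(Y|Z) = 0.2632
H(X,Y,Z) = 0.7879 → H(X,Y|Z) = 0.5115

I(X;Y|Z) = 0.2632 + 0.2632 - 0.5115 = 0.0148 dits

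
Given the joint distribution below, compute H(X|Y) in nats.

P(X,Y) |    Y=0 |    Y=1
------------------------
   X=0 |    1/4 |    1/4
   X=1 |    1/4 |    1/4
0.6931 nats

Using the chain rule: H(X|Y) = H(X,Y) - H(Y)

First, compute H(X,Y) = 1.3863 nats

Marginal P(Y) = (1/2, 1/2)
H(Y) = 0.6931 nats

H(X|Y) = H(X,Y) - H(Y) = 1.3863 - 0.6931 = 0.6931 nats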